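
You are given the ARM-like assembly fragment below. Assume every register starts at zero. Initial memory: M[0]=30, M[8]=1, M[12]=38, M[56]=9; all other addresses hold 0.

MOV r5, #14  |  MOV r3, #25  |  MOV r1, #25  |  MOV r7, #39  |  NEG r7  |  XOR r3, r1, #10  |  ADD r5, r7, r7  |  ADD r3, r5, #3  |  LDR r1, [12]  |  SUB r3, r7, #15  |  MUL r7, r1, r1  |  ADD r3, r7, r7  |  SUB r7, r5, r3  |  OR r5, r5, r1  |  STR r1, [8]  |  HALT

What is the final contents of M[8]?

after MOV r5, #14: r5=14
after MOV r3, #25: r3=25
after MOV r1, #25: r1=25
after MOV r7, #39: r7=39
after NEG r7: r7=-(39)=-39
after XOR r3, r1, #10: r3=25^10=19
after ADD r5, r7, r7: r5=(-39)+(-39)=-78
after ADD r3, r5, #3: r3=(-78)+3=-75
after LDR r1, [12]: r1=M[12]=38
after SUB r3, r7, #15: r3=(-39)-15=-54
after MUL r7, r1, r1: r7=38*38=1444
after ADD r3, r7, r7: r3=1444+1444=2888
after SUB r7, r5, r3: r7=(-78)-2888=-2966
after OR r5, r5, r1: r5=(-78)|38=-74
STR r1, [8] → M[8]=38
halt.

38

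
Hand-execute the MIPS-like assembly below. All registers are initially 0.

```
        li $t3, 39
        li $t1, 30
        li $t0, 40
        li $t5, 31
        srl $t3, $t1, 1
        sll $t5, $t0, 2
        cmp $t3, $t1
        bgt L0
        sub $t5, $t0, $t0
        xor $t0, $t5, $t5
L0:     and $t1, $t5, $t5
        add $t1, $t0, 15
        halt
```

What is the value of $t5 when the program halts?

0

li $t3, 39 → $t3=39
li $t1, 30 → $t1=30
li $t0, 40 → $t0=40
li $t5, 31 → $t5=31
srl $t3, $t1, 1 → $t3=30>>1=15
sll $t5, $t0, 2 → $t5=40<<2=160
cmp $t3, $t1  (cmp 15,30)
bgt L0: not taken
sub $t5, $t0, $t0 → $t5=40-40=0
xor $t0, $t5, $t5 → $t0=0^0=0
and $t1, $t5, $t5 → $t1=0&0=0
add $t1, $t0, 15 → $t1=0+15=15
halt.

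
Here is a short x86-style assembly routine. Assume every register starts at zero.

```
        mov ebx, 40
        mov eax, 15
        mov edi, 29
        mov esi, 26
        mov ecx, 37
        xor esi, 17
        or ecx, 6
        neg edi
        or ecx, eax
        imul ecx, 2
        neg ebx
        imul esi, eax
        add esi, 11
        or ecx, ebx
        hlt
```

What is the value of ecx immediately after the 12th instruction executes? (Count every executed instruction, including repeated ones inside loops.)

ebx=40
eax=15
edi=29
esi=26
ecx=37
esi=26^17=11
ecx=37|6=39
edi=-(29)=-29
ecx=39|15=47
ecx=47*2=94
ebx=-(40)=-40
esi=11*15=165
After step 12: ecx = 94.

94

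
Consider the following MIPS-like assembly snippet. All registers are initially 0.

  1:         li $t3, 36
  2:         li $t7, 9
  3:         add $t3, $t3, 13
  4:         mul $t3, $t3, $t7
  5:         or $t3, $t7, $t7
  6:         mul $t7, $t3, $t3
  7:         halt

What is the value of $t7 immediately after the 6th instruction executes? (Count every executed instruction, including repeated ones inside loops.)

81

li $t3, 36 → $t3=36
li $t7, 9 → $t7=9
add $t3, $t3, 13 → $t3=36+13=49
mul $t3, $t3, $t7 → $t3=49*9=441
or $t3, $t7, $t7 → $t3=9|9=9
mul $t7, $t3, $t3 → $t7=9*9=81
After step 6: $t7 = 81.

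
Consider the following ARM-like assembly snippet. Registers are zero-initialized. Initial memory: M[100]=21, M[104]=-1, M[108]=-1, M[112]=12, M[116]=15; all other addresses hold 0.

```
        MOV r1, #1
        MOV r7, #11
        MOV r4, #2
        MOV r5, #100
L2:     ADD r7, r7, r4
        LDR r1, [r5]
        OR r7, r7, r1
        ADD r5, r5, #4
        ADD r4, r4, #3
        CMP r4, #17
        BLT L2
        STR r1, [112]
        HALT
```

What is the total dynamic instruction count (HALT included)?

41

r1=1
r7=11
r4=2
r5=100
r7=11+2=13
r1=M[100]=21
r7=13|21=29
r5=100+4=104
r4=2+3=5
CMP r4, #17  (cmp 5,17)
BLT L2: taken
r7=29+5=34
r1=M[104]=-1
r7=34|(-1)=-1
r5=104+4=108
r4=5+3=8
CMP r4, #17  (cmp 8,17)
BLT L2: taken
r7=(-1)+8=7
r1=M[108]=-1
r7=7|(-1)=-1
r5=108+4=112
r4=8+3=11
CMP r4, #17  (cmp 11,17)
BLT L2: taken
r7=(-1)+11=10
r1=M[112]=12
r7=10|12=14
r5=112+4=116
r4=11+3=14
CMP r4, #17  (cmp 14,17)
BLT L2: taken
r7=14+14=28
r1=M[116]=15
r7=28|15=31
r5=116+4=120
r4=14+3=17
CMP r4, #17  (cmp 17,17)
BLT L2: not taken
STR r1, [112] → M[112]=15
halt.
Total executed instructions: 41.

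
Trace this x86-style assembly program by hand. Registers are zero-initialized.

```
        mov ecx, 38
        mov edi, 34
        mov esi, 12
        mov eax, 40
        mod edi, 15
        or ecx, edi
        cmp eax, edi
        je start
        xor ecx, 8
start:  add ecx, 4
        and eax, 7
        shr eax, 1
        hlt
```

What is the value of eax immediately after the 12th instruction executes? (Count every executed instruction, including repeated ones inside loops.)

0

ecx=38
edi=34
esi=12
eax=40
edi=34%15=4
ecx=38|4=38
cmp eax, edi  (cmp 40,4)
je start: not taken
ecx=38^8=46
ecx=46+4=50
eax=40&7=0
eax=0>>1=0
After step 12: eax = 0.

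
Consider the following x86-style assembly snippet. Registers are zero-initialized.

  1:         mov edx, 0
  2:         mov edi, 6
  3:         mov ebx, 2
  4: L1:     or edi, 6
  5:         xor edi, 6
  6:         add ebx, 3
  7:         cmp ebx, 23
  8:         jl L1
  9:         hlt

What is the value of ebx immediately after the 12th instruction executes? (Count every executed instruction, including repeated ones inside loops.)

after mov edx, 0: edx=0
after mov edi, 6: edi=6
after mov ebx, 2: ebx=2
after or edi, 6: edi=6|6=6
after xor edi, 6: edi=6^6=0
after add ebx, 3: ebx=2+3=5
cmp ebx, 23  (cmp 5,23)
jl L1: taken
after or edi, 6: edi=0|6=6
after xor edi, 6: edi=6^6=0
after add ebx, 3: ebx=5+3=8
cmp ebx, 23  (cmp 8,23)
After step 12: ebx = 8.

8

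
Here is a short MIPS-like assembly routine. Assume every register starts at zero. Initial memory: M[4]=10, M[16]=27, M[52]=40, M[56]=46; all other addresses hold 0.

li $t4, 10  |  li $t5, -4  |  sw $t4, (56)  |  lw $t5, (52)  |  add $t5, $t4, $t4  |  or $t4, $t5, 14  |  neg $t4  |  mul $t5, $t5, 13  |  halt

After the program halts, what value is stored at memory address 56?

$t4=10
$t5=-4
sw $t4, (56) → M[56]=10
$t5=M[52]=40
$t5=10+10=20
$t4=20|14=30
$t4=-(30)=-30
$t5=20*13=260
halt.

10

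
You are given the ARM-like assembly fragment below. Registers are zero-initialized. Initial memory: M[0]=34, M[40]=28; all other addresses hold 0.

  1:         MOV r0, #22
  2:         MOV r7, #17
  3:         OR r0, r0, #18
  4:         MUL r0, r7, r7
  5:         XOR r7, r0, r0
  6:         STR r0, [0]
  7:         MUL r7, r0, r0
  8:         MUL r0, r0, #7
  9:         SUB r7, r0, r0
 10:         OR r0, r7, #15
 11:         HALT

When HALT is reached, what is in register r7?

0

MOV r0, #22 → r0=22
MOV r7, #17 → r7=17
OR r0, r0, #18 → r0=22|18=22
MUL r0, r7, r7 → r0=17*17=289
XOR r7, r0, r0 → r7=289^289=0
STR r0, [0] → M[0]=289
MUL r7, r0, r0 → r7=289*289=83521
MUL r0, r0, #7 → r0=289*7=2023
SUB r7, r0, r0 → r7=2023-2023=0
OR r0, r7, #15 → r0=0|15=15
halt.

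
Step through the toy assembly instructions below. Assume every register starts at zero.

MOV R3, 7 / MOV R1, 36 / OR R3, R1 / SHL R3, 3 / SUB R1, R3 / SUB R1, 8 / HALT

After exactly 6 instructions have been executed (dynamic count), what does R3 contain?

R3=7
R1=36
R3=7|36=39
R3=39<<3=312
R1=36-312=-276
R1=(-276)-8=-284
After step 6: R3 = 312.

312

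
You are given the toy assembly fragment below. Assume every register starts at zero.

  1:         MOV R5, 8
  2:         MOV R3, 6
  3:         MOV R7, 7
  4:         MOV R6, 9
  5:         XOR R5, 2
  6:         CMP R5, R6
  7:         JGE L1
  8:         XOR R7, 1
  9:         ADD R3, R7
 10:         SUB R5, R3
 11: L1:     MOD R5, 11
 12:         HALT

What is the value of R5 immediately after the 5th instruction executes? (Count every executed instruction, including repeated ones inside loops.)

R5=8
R3=6
R7=7
R6=9
R5=8^2=10
After step 5: R5 = 10.

10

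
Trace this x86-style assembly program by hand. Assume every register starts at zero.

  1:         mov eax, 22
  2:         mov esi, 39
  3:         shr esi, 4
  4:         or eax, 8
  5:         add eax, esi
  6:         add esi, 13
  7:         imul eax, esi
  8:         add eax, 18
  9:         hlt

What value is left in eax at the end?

498

mov eax, 22 → eax=22
mov esi, 39 → esi=39
shr esi, 4 → esi=39>>4=2
or eax, 8 → eax=22|8=30
add eax, esi → eax=30+2=32
add esi, 13 → esi=2+13=15
imul eax, esi → eax=32*15=480
add eax, 18 → eax=480+18=498
halt.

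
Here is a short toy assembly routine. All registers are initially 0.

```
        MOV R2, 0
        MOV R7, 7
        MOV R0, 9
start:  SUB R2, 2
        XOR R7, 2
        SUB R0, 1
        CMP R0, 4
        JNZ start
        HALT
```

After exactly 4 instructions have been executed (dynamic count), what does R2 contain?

MOV R2, 0 → R2=0
MOV R7, 7 → R7=7
MOV R0, 9 → R0=9
SUB R2, 2 → R2=0-2=-2
After step 4: R2 = -2.

-2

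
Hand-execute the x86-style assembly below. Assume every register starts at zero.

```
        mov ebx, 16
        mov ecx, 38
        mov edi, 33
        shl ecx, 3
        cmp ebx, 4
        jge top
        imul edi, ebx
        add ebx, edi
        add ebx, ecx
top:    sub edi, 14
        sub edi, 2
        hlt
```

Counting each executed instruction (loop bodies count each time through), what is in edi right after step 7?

ebx=16
ecx=38
edi=33
ecx=38<<3=304
cmp ebx, 4  (cmp 16,4)
jge top: taken
edi=33-14=19
After step 7: edi = 19.

19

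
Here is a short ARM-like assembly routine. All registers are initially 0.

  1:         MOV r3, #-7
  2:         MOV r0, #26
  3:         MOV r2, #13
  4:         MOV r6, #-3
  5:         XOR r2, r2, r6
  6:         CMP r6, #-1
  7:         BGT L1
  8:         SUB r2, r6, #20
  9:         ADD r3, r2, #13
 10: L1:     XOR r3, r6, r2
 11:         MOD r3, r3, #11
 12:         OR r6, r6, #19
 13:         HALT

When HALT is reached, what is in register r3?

9

MOV r3, #-7 → r3=-7
MOV r0, #26 → r0=26
MOV r2, #13 → r2=13
MOV r6, #-3 → r6=-3
XOR r2, r2, r6 → r2=13^(-3)=-16
CMP r6, #-1  (cmp -3,-1)
BGT L1: not taken
SUB r2, r6, #20 → r2=(-3)-20=-23
ADD r3, r2, #13 → r3=(-23)+13=-10
XOR r3, r6, r2 → r3=(-3)^(-23)=20
MOD r3, r3, #11 → r3=20%11=9
OR r6, r6, #19 → r6=(-3)|19=-1
halt.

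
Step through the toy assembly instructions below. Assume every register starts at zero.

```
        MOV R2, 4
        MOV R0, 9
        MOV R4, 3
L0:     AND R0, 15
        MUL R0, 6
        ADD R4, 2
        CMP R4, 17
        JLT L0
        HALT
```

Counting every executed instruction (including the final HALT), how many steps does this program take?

39

after MOV R2, 4: R2=4
after MOV R0, 9: R0=9
after MOV R4, 3: R4=3
after AND R0, 15: R0=9&15=9
after MUL R0, 6: R0=9*6=54
after ADD R4, 2: R4=3+2=5
CMP R4, 17  (cmp 5,17)
JLT L0: taken
after AND R0, 15: R0=54&15=6
after MUL R0, 6: R0=6*6=36
after ADD R4, 2: R4=5+2=7
CMP R4, 17  (cmp 7,17)
JLT L0: taken
after AND R0, 15: R0=36&15=4
after MUL R0, 6: R0=4*6=24
after ADD R4, 2: R4=7+2=9
CMP R4, 17  (cmp 9,17)
JLT L0: taken
after AND R0, 15: R0=24&15=8
after MUL R0, 6: R0=8*6=48
after ADD R4, 2: R4=9+2=11
CMP R4, 17  (cmp 11,17)
JLT L0: taken
after AND R0, 15: R0=48&15=0
after MUL R0, 6: R0=0*6=0
after ADD R4, 2: R4=11+2=13
CMP R4, 17  (cmp 13,17)
JLT L0: taken
after AND R0, 15: R0=0&15=0
after MUL R0, 6: R0=0*6=0
after ADD R4, 2: R4=13+2=15
CMP R4, 17  (cmp 15,17)
JLT L0: taken
after AND R0, 15: R0=0&15=0
after MUL R0, 6: R0=0*6=0
after ADD R4, 2: R4=15+2=17
CMP R4, 17  (cmp 17,17)
JLT L0: not taken
halt.
Total executed instructions: 39.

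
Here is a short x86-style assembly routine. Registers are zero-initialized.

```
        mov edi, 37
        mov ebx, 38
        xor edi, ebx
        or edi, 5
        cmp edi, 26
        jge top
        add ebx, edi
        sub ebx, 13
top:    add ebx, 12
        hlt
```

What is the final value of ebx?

44

after mov edi, 37: edi=37
after mov ebx, 38: ebx=38
after xor edi, ebx: edi=37^38=3
after or edi, 5: edi=3|5=7
cmp edi, 26  (cmp 7,26)
jge top: not taken
after add ebx, edi: ebx=38+7=45
after sub ebx, 13: ebx=45-13=32
after add ebx, 12: ebx=32+12=44
halt.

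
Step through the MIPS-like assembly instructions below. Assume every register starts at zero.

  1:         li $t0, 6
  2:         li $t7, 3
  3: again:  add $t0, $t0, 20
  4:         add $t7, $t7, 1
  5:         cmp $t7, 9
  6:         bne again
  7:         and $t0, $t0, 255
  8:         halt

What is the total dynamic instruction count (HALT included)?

$t0=6
$t7=3
$t0=6+20=26
$t7=3+1=4
cmp $t7, 9  (cmp 4,9)
bne again: taken
$t0=26+20=46
$t7=4+1=5
cmp $t7, 9  (cmp 5,9)
bne again: taken
$t0=46+20=66
$t7=5+1=6
cmp $t7, 9  (cmp 6,9)
bne again: taken
$t0=66+20=86
$t7=6+1=7
cmp $t7, 9  (cmp 7,9)
bne again: taken
$t0=86+20=106
$t7=7+1=8
cmp $t7, 9  (cmp 8,9)
bne again: taken
$t0=106+20=126
$t7=8+1=9
cmp $t7, 9  (cmp 9,9)
bne again: not taken
$t0=126&255=126
halt.
Total executed instructions: 28.

28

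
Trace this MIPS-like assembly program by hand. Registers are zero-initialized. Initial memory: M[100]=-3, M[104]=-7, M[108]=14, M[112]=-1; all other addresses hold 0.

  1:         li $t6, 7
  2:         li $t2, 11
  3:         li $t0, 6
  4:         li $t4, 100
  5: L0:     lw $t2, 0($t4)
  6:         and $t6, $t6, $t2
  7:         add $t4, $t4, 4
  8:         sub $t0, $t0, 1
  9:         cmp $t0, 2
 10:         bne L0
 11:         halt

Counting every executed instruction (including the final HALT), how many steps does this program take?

29

li $t6, 7 → $t6=7
li $t2, 11 → $t2=11
li $t0, 6 → $t0=6
li $t4, 100 → $t4=100
lw $t2, 0($t4) → $t2=M[100]=-3
and $t6, $t6, $t2 → $t6=7&(-3)=5
add $t4, $t4, 4 → $t4=100+4=104
sub $t0, $t0, 1 → $t0=6-1=5
cmp $t0, 2  (cmp 5,2)
bne L0: taken
lw $t2, 0($t4) → $t2=M[104]=-7
and $t6, $t6, $t2 → $t6=5&(-7)=1
add $t4, $t4, 4 → $t4=104+4=108
sub $t0, $t0, 1 → $t0=5-1=4
cmp $t0, 2  (cmp 4,2)
bne L0: taken
lw $t2, 0($t4) → $t2=M[108]=14
and $t6, $t6, $t2 → $t6=1&14=0
add $t4, $t4, 4 → $t4=108+4=112
sub $t0, $t0, 1 → $t0=4-1=3
cmp $t0, 2  (cmp 3,2)
bne L0: taken
lw $t2, 0($t4) → $t2=M[112]=-1
and $t6, $t6, $t2 → $t6=0&(-1)=0
add $t4, $t4, 4 → $t4=112+4=116
sub $t0, $t0, 1 → $t0=3-1=2
cmp $t0, 2  (cmp 2,2)
bne L0: not taken
halt.
Total executed instructions: 29.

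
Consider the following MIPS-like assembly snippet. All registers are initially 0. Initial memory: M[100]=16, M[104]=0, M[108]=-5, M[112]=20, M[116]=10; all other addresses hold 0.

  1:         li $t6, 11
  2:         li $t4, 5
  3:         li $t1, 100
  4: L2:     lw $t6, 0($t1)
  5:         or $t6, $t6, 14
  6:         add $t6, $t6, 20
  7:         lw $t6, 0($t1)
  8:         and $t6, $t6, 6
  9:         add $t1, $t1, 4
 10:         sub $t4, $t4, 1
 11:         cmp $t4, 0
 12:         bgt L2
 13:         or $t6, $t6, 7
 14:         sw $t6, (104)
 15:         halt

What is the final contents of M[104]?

7

li $t6, 11 → $t6=11
li $t4, 5 → $t4=5
li $t1, 100 → $t1=100
lw $t6, 0($t1) → $t6=M[100]=16
or $t6, $t6, 14 → $t6=16|14=30
add $t6, $t6, 20 → $t6=30+20=50
lw $t6, 0($t1) → $t6=M[100]=16
and $t6, $t6, 6 → $t6=16&6=0
add $t1, $t1, 4 → $t1=100+4=104
sub $t4, $t4, 1 → $t4=5-1=4
cmp $t4, 0  (cmp 4,0)
bgt L2: taken
lw $t6, 0($t1) → $t6=M[104]=0
or $t6, $t6, 14 → $t6=0|14=14
add $t6, $t6, 20 → $t6=14+20=34
lw $t6, 0($t1) → $t6=M[104]=0
and $t6, $t6, 6 → $t6=0&6=0
add $t1, $t1, 4 → $t1=104+4=108
sub $t4, $t4, 1 → $t4=4-1=3
cmp $t4, 0  (cmp 3,0)
bgt L2: taken
lw $t6, 0($t1) → $t6=M[108]=-5
or $t6, $t6, 14 → $t6=(-5)|14=-1
add $t6, $t6, 20 → $t6=(-1)+20=19
lw $t6, 0($t1) → $t6=M[108]=-5
and $t6, $t6, 6 → $t6=(-5)&6=2
add $t1, $t1, 4 → $t1=108+4=112
sub $t4, $t4, 1 → $t4=3-1=2
cmp $t4, 0  (cmp 2,0)
bgt L2: taken
lw $t6, 0($t1) → $t6=M[112]=20
or $t6, $t6, 14 → $t6=20|14=30
add $t6, $t6, 20 → $t6=30+20=50
lw $t6, 0($t1) → $t6=M[112]=20
and $t6, $t6, 6 → $t6=20&6=4
add $t1, $t1, 4 → $t1=112+4=116
sub $t4, $t4, 1 → $t4=2-1=1
cmp $t4, 0  (cmp 1,0)
bgt L2: taken
lw $t6, 0($t1) → $t6=M[116]=10
or $t6, $t6, 14 → $t6=10|14=14
add $t6, $t6, 20 → $t6=14+20=34
lw $t6, 0($t1) → $t6=M[116]=10
and $t6, $t6, 6 → $t6=10&6=2
add $t1, $t1, 4 → $t1=116+4=120
sub $t4, $t4, 1 → $t4=1-1=0
cmp $t4, 0  (cmp 0,0)
bgt L2: not taken
or $t6, $t6, 7 → $t6=2|7=7
sw $t6, (104) → M[104]=7
halt.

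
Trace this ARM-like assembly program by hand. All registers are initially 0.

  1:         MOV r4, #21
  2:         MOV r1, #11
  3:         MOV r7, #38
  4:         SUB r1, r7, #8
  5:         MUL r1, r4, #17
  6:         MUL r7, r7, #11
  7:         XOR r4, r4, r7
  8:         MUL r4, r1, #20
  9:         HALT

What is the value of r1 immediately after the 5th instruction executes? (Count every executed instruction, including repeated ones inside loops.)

357

after MOV r4, #21: r4=21
after MOV r1, #11: r1=11
after MOV r7, #38: r7=38
after SUB r1, r7, #8: r1=38-8=30
after MUL r1, r4, #17: r1=21*17=357
After step 5: r1 = 357.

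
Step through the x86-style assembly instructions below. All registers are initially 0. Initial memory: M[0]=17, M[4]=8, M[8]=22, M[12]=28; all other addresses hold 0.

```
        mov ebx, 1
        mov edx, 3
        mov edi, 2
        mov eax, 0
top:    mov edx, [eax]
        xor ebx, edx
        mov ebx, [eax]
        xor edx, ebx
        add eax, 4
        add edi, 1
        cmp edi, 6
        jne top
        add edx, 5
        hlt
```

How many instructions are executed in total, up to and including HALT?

after mov ebx, 1: ebx=1
after mov edx, 3: edx=3
after mov edi, 2: edi=2
after mov eax, 0: eax=0
after mov edx, [eax]: edx=M[0]=17
after xor ebx, edx: ebx=1^17=16
after mov ebx, [eax]: ebx=M[0]=17
after xor edx, ebx: edx=17^17=0
after add eax, 4: eax=0+4=4
after add edi, 1: edi=2+1=3
cmp edi, 6  (cmp 3,6)
jne top: taken
after mov edx, [eax]: edx=M[4]=8
after xor ebx, edx: ebx=17^8=25
after mov ebx, [eax]: ebx=M[4]=8
after xor edx, ebx: edx=8^8=0
after add eax, 4: eax=4+4=8
after add edi, 1: edi=3+1=4
cmp edi, 6  (cmp 4,6)
jne top: taken
after mov edx, [eax]: edx=M[8]=22
after xor ebx, edx: ebx=8^22=30
after mov ebx, [eax]: ebx=M[8]=22
after xor edx, ebx: edx=22^22=0
after add eax, 4: eax=8+4=12
after add edi, 1: edi=4+1=5
cmp edi, 6  (cmp 5,6)
jne top: taken
after mov edx, [eax]: edx=M[12]=28
after xor ebx, edx: ebx=22^28=10
after mov ebx, [eax]: ebx=M[12]=28
after xor edx, ebx: edx=28^28=0
after add eax, 4: eax=12+4=16
after add edi, 1: edi=5+1=6
cmp edi, 6  (cmp 6,6)
jne top: not taken
after add edx, 5: edx=0+5=5
halt.
Total executed instructions: 38.

38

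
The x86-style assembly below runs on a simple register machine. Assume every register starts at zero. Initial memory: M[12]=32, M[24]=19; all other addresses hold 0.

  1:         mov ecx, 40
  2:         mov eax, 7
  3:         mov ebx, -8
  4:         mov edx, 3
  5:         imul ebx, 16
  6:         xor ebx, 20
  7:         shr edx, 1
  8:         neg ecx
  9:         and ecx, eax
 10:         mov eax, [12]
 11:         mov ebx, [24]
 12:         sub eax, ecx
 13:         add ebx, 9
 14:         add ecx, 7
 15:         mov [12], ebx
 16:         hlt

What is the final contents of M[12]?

28

after mov ecx, 40: ecx=40
after mov eax, 7: eax=7
after mov ebx, -8: ebx=-8
after mov edx, 3: edx=3
after imul ebx, 16: ebx=(-8)*16=-128
after xor ebx, 20: ebx=(-128)^20=-108
after shr edx, 1: edx=3>>1=1
after neg ecx: ecx=-(40)=-40
after and ecx, eax: ecx=(-40)&7=0
after mov eax, [12]: eax=M[12]=32
after mov ebx, [24]: ebx=M[24]=19
after sub eax, ecx: eax=32-0=32
after add ebx, 9: ebx=19+9=28
after add ecx, 7: ecx=0+7=7
mov [12], ebx → M[12]=28
halt.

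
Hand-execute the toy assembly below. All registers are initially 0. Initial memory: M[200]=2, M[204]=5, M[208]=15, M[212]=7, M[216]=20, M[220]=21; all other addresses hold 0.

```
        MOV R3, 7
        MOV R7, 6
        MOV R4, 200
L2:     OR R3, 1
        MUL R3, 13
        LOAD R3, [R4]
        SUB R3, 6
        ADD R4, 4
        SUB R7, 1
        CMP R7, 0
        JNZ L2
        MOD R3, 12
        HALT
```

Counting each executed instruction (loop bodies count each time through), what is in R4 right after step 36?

216

R3=7
R7=6
R4=200
R3=7|1=7
R3=7*13=91
R3=M[200]=2
R3=2-6=-4
R4=200+4=204
R7=6-1=5
CMP R7, 0  (cmp 5,0)
JNZ L2: taken
R3=(-4)|1=-3
R3=(-3)*13=-39
R3=M[204]=5
R3=5-6=-1
R4=204+4=208
R7=5-1=4
CMP R7, 0  (cmp 4,0)
JNZ L2: taken
R3=(-1)|1=-1
R3=(-1)*13=-13
R3=M[208]=15
R3=15-6=9
R4=208+4=212
R7=4-1=3
CMP R7, 0  (cmp 3,0)
JNZ L2: taken
R3=9|1=9
R3=9*13=117
R3=M[212]=7
R3=7-6=1
R4=212+4=216
R7=3-1=2
CMP R7, 0  (cmp 2,0)
JNZ L2: taken
R3=1|1=1
After step 36: R4 = 216.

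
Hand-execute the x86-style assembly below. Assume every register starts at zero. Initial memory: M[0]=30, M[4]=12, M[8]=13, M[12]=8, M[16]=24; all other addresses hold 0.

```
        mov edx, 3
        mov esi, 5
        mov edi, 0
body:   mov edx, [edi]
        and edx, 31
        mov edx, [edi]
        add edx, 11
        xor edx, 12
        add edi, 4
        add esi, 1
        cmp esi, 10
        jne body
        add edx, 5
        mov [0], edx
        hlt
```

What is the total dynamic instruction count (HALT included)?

after mov edx, 3: edx=3
after mov esi, 5: esi=5
after mov edi, 0: edi=0
after mov edx, [edi]: edx=M[0]=30
after and edx, 31: edx=30&31=30
after mov edx, [edi]: edx=M[0]=30
after add edx, 11: edx=30+11=41
after xor edx, 12: edx=41^12=37
after add edi, 4: edi=0+4=4
after add esi, 1: esi=5+1=6
cmp esi, 10  (cmp 6,10)
jne body: taken
after mov edx, [edi]: edx=M[4]=12
after and edx, 31: edx=12&31=12
after mov edx, [edi]: edx=M[4]=12
after add edx, 11: edx=12+11=23
after xor edx, 12: edx=23^12=27
after add edi, 4: edi=4+4=8
after add esi, 1: esi=6+1=7
cmp esi, 10  (cmp 7,10)
jne body: taken
after mov edx, [edi]: edx=M[8]=13
after and edx, 31: edx=13&31=13
after mov edx, [edi]: edx=M[8]=13
after add edx, 11: edx=13+11=24
after xor edx, 12: edx=24^12=20
after add edi, 4: edi=8+4=12
after add esi, 1: esi=7+1=8
cmp esi, 10  (cmp 8,10)
jne body: taken
after mov edx, [edi]: edx=M[12]=8
after and edx, 31: edx=8&31=8
after mov edx, [edi]: edx=M[12]=8
after add edx, 11: edx=8+11=19
after xor edx, 12: edx=19^12=31
after add edi, 4: edi=12+4=16
after add esi, 1: esi=8+1=9
cmp esi, 10  (cmp 9,10)
jne body: taken
after mov edx, [edi]: edx=M[16]=24
after and edx, 31: edx=24&31=24
after mov edx, [edi]: edx=M[16]=24
after add edx, 11: edx=24+11=35
after xor edx, 12: edx=35^12=47
after add edi, 4: edi=16+4=20
after add esi, 1: esi=9+1=10
cmp esi, 10  (cmp 10,10)
jne body: not taken
after add edx, 5: edx=47+5=52
mov [0], edx → M[0]=52
halt.
Total executed instructions: 51.

51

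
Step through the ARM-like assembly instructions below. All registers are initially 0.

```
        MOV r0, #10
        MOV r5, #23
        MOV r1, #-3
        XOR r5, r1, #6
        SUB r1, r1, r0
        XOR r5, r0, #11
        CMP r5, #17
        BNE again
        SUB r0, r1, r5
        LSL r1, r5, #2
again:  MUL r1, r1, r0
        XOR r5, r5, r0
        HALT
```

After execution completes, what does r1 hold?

-130

r0=10
r5=23
r1=-3
r5=(-3)^6=-5
r1=(-3)-10=-13
r5=10^11=1
CMP r5, #17  (cmp 1,17)
BNE again: taken
r1=(-13)*10=-130
r5=1^10=11
halt.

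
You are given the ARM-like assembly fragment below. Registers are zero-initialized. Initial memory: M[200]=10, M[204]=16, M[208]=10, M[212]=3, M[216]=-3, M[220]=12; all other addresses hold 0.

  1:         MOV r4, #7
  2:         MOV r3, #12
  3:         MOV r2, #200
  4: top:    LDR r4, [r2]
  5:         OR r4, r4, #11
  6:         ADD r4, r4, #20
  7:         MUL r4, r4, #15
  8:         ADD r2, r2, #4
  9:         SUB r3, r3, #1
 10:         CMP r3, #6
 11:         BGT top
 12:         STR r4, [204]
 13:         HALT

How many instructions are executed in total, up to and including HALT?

r4=7
r3=12
r2=200
r4=M[200]=10
r4=10|11=11
r4=11+20=31
r4=31*15=465
r2=200+4=204
r3=12-1=11
CMP r3, #6  (cmp 11,6)
BGT top: taken
r4=M[204]=16
r4=16|11=27
r4=27+20=47
r4=47*15=705
r2=204+4=208
r3=11-1=10
CMP r3, #6  (cmp 10,6)
BGT top: taken
r4=M[208]=10
r4=10|11=11
r4=11+20=31
r4=31*15=465
r2=208+4=212
r3=10-1=9
CMP r3, #6  (cmp 9,6)
BGT top: taken
r4=M[212]=3
r4=3|11=11
r4=11+20=31
r4=31*15=465
r2=212+4=216
r3=9-1=8
CMP r3, #6  (cmp 8,6)
BGT top: taken
r4=M[216]=-3
r4=(-3)|11=-1
r4=(-1)+20=19
r4=19*15=285
r2=216+4=220
r3=8-1=7
CMP r3, #6  (cmp 7,6)
BGT top: taken
r4=M[220]=12
r4=12|11=15
r4=15+20=35
r4=35*15=525
r2=220+4=224
r3=7-1=6
CMP r3, #6  (cmp 6,6)
BGT top: not taken
STR r4, [204] → M[204]=525
halt.
Total executed instructions: 53.

53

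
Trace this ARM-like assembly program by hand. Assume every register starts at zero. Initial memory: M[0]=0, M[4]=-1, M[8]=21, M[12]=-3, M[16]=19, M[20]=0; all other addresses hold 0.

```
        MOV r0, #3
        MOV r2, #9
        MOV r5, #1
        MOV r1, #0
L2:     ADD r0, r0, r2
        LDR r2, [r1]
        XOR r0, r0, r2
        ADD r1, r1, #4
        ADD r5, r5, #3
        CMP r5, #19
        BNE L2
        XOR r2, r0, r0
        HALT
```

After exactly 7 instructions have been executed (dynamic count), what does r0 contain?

MOV r0, #3 → r0=3
MOV r2, #9 → r2=9
MOV r5, #1 → r5=1
MOV r1, #0 → r1=0
ADD r0, r0, r2 → r0=3+9=12
LDR r2, [r1] → r2=M[0]=0
XOR r0, r0, r2 → r0=12^0=12
After step 7: r0 = 12.

12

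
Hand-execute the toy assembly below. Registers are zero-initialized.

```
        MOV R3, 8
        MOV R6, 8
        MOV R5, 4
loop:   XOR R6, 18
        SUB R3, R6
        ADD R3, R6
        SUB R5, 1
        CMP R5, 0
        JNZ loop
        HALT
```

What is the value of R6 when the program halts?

MOV R3, 8 → R3=8
MOV R6, 8 → R6=8
MOV R5, 4 → R5=4
XOR R6, 18 → R6=8^18=26
SUB R3, R6 → R3=8-26=-18
ADD R3, R6 → R3=(-18)+26=8
SUB R5, 1 → R5=4-1=3
CMP R5, 0  (cmp 3,0)
JNZ loop: taken
XOR R6, 18 → R6=26^18=8
SUB R3, R6 → R3=8-8=0
ADD R3, R6 → R3=0+8=8
SUB R5, 1 → R5=3-1=2
CMP R5, 0  (cmp 2,0)
JNZ loop: taken
XOR R6, 18 → R6=8^18=26
SUB R3, R6 → R3=8-26=-18
ADD R3, R6 → R3=(-18)+26=8
SUB R5, 1 → R5=2-1=1
CMP R5, 0  (cmp 1,0)
JNZ loop: taken
XOR R6, 18 → R6=26^18=8
SUB R3, R6 → R3=8-8=0
ADD R3, R6 → R3=0+8=8
SUB R5, 1 → R5=1-1=0
CMP R5, 0  (cmp 0,0)
JNZ loop: not taken
halt.

8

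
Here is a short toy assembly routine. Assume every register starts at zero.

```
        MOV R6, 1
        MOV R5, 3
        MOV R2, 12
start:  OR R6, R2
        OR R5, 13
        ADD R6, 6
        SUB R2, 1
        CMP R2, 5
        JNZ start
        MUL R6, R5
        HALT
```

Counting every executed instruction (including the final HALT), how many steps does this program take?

R6=1
R5=3
R2=12
R6=1|12=13
R5=3|13=15
R6=13+6=19
R2=12-1=11
CMP R2, 5  (cmp 11,5)
JNZ start: taken
R6=19|11=27
R5=15|13=15
R6=27+6=33
R2=11-1=10
CMP R2, 5  (cmp 10,5)
JNZ start: taken
R6=33|10=43
R5=15|13=15
R6=43+6=49
R2=10-1=9
CMP R2, 5  (cmp 9,5)
JNZ start: taken
R6=49|9=57
R5=15|13=15
R6=57+6=63
R2=9-1=8
CMP R2, 5  (cmp 8,5)
JNZ start: taken
R6=63|8=63
R5=15|13=15
R6=63+6=69
R2=8-1=7
CMP R2, 5  (cmp 7,5)
JNZ start: taken
R6=69|7=71
R5=15|13=15
R6=71+6=77
R2=7-1=6
CMP R2, 5  (cmp 6,5)
JNZ start: taken
R6=77|6=79
R5=15|13=15
R6=79+6=85
R2=6-1=5
CMP R2, 5  (cmp 5,5)
JNZ start: not taken
R6=85*15=1275
halt.
Total executed instructions: 47.

47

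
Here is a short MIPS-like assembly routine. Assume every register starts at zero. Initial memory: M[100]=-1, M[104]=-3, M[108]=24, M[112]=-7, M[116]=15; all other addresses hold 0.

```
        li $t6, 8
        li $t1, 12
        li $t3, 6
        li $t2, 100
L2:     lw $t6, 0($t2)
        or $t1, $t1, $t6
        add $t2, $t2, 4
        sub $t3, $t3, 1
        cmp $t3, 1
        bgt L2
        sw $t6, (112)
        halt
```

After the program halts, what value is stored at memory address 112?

15

li $t6, 8 → $t6=8
li $t1, 12 → $t1=12
li $t3, 6 → $t3=6
li $t2, 100 → $t2=100
lw $t6, 0($t2) → $t6=M[100]=-1
or $t1, $t1, $t6 → $t1=12|(-1)=-1
add $t2, $t2, 4 → $t2=100+4=104
sub $t3, $t3, 1 → $t3=6-1=5
cmp $t3, 1  (cmp 5,1)
bgt L2: taken
lw $t6, 0($t2) → $t6=M[104]=-3
or $t1, $t1, $t6 → $t1=(-1)|(-3)=-1
add $t2, $t2, 4 → $t2=104+4=108
sub $t3, $t3, 1 → $t3=5-1=4
cmp $t3, 1  (cmp 4,1)
bgt L2: taken
lw $t6, 0($t2) → $t6=M[108]=24
or $t1, $t1, $t6 → $t1=(-1)|24=-1
add $t2, $t2, 4 → $t2=108+4=112
sub $t3, $t3, 1 → $t3=4-1=3
cmp $t3, 1  (cmp 3,1)
bgt L2: taken
lw $t6, 0($t2) → $t6=M[112]=-7
or $t1, $t1, $t6 → $t1=(-1)|(-7)=-1
add $t2, $t2, 4 → $t2=112+4=116
sub $t3, $t3, 1 → $t3=3-1=2
cmp $t3, 1  (cmp 2,1)
bgt L2: taken
lw $t6, 0($t2) → $t6=M[116]=15
or $t1, $t1, $t6 → $t1=(-1)|15=-1
add $t2, $t2, 4 → $t2=116+4=120
sub $t3, $t3, 1 → $t3=2-1=1
cmp $t3, 1  (cmp 1,1)
bgt L2: not taken
sw $t6, (112) → M[112]=15
halt.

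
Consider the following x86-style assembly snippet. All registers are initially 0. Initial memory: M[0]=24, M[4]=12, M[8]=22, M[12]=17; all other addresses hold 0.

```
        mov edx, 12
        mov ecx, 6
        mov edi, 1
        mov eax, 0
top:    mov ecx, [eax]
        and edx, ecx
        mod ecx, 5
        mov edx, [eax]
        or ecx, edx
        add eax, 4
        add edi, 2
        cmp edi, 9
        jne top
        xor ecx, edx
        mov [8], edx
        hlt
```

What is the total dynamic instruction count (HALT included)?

43

mov edx, 12 → edx=12
mov ecx, 6 → ecx=6
mov edi, 1 → edi=1
mov eax, 0 → eax=0
mov ecx, [eax] → ecx=M[0]=24
and edx, ecx → edx=12&24=8
mod ecx, 5 → ecx=24%5=4
mov edx, [eax] → edx=M[0]=24
or ecx, edx → ecx=4|24=28
add eax, 4 → eax=0+4=4
add edi, 2 → edi=1+2=3
cmp edi, 9  (cmp 3,9)
jne top: taken
mov ecx, [eax] → ecx=M[4]=12
and edx, ecx → edx=24&12=8
mod ecx, 5 → ecx=12%5=2
mov edx, [eax] → edx=M[4]=12
or ecx, edx → ecx=2|12=14
add eax, 4 → eax=4+4=8
add edi, 2 → edi=3+2=5
cmp edi, 9  (cmp 5,9)
jne top: taken
mov ecx, [eax] → ecx=M[8]=22
and edx, ecx → edx=12&22=4
mod ecx, 5 → ecx=22%5=2
mov edx, [eax] → edx=M[8]=22
or ecx, edx → ecx=2|22=22
add eax, 4 → eax=8+4=12
add edi, 2 → edi=5+2=7
cmp edi, 9  (cmp 7,9)
jne top: taken
mov ecx, [eax] → ecx=M[12]=17
and edx, ecx → edx=22&17=16
mod ecx, 5 → ecx=17%5=2
mov edx, [eax] → edx=M[12]=17
or ecx, edx → ecx=2|17=19
add eax, 4 → eax=12+4=16
add edi, 2 → edi=7+2=9
cmp edi, 9  (cmp 9,9)
jne top: not taken
xor ecx, edx → ecx=19^17=2
mov [8], edx → M[8]=17
halt.
Total executed instructions: 43.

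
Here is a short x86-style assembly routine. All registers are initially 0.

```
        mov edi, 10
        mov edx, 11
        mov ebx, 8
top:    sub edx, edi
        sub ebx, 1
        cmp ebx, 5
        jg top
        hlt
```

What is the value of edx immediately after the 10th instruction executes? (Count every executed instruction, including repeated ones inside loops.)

-9

edi=10
edx=11
ebx=8
edx=11-10=1
ebx=8-1=7
cmp ebx, 5  (cmp 7,5)
jg top: taken
edx=1-10=-9
ebx=7-1=6
cmp ebx, 5  (cmp 6,5)
After step 10: edx = -9.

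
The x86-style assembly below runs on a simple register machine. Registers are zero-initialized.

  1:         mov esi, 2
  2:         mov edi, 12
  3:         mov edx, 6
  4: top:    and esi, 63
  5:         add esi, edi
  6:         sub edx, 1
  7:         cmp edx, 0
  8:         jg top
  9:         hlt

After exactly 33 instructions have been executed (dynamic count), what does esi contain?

74

mov esi, 2 → esi=2
mov edi, 12 → edi=12
mov edx, 6 → edx=6
and esi, 63 → esi=2&63=2
add esi, edi → esi=2+12=14
sub edx, 1 → edx=6-1=5
cmp edx, 0  (cmp 5,0)
jg top: taken
and esi, 63 → esi=14&63=14
add esi, edi → esi=14+12=26
sub edx, 1 → edx=5-1=4
cmp edx, 0  (cmp 4,0)
jg top: taken
and esi, 63 → esi=26&63=26
add esi, edi → esi=26+12=38
sub edx, 1 → edx=4-1=3
cmp edx, 0  (cmp 3,0)
jg top: taken
and esi, 63 → esi=38&63=38
add esi, edi → esi=38+12=50
sub edx, 1 → edx=3-1=2
cmp edx, 0  (cmp 2,0)
jg top: taken
and esi, 63 → esi=50&63=50
add esi, edi → esi=50+12=62
sub edx, 1 → edx=2-1=1
cmp edx, 0  (cmp 1,0)
jg top: taken
and esi, 63 → esi=62&63=62
add esi, edi → esi=62+12=74
sub edx, 1 → edx=1-1=0
cmp edx, 0  (cmp 0,0)
jg top: not taken
After step 33: esi = 74.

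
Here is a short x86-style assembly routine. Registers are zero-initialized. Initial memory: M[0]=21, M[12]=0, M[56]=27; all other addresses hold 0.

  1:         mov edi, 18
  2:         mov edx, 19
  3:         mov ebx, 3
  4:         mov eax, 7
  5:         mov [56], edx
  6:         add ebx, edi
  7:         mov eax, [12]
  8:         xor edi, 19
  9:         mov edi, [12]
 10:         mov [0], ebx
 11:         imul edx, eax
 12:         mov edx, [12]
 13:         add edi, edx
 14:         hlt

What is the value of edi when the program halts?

mov edi, 18 → edi=18
mov edx, 19 → edx=19
mov ebx, 3 → ebx=3
mov eax, 7 → eax=7
mov [56], edx → M[56]=19
add ebx, edi → ebx=3+18=21
mov eax, [12] → eax=M[12]=0
xor edi, 19 → edi=18^19=1
mov edi, [12] → edi=M[12]=0
mov [0], ebx → M[0]=21
imul edx, eax → edx=19*0=0
mov edx, [12] → edx=M[12]=0
add edi, edx → edi=0+0=0
halt.

0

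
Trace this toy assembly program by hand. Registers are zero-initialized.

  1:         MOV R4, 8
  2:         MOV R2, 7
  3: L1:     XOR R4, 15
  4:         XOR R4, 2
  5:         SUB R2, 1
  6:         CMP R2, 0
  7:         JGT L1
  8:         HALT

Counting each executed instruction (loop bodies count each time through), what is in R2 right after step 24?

3

MOV R4, 8 → R4=8
MOV R2, 7 → R2=7
XOR R4, 15 → R4=8^15=7
XOR R4, 2 → R4=7^2=5
SUB R2, 1 → R2=7-1=6
CMP R2, 0  (cmp 6,0)
JGT L1: taken
XOR R4, 15 → R4=5^15=10
XOR R4, 2 → R4=10^2=8
SUB R2, 1 → R2=6-1=5
CMP R2, 0  (cmp 5,0)
JGT L1: taken
XOR R4, 15 → R4=8^15=7
XOR R4, 2 → R4=7^2=5
SUB R2, 1 → R2=5-1=4
CMP R2, 0  (cmp 4,0)
JGT L1: taken
XOR R4, 15 → R4=5^15=10
XOR R4, 2 → R4=10^2=8
SUB R2, 1 → R2=4-1=3
CMP R2, 0  (cmp 3,0)
JGT L1: taken
XOR R4, 15 → R4=8^15=7
XOR R4, 2 → R4=7^2=5
After step 24: R2 = 3.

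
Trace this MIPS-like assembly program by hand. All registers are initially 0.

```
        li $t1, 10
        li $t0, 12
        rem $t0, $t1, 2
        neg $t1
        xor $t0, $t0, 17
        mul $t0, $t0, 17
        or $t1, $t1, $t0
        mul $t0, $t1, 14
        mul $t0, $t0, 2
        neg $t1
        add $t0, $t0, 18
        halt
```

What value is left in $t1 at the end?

9

li $t1, 10 → $t1=10
li $t0, 12 → $t0=12
rem $t0, $t1, 2 → $t0=10%2=0
neg $t1 → $t1=-(10)=-10
xor $t0, $t0, 17 → $t0=0^17=17
mul $t0, $t0, 17 → $t0=17*17=289
or $t1, $t1, $t0 → $t1=(-10)|289=-9
mul $t0, $t1, 14 → $t0=(-9)*14=-126
mul $t0, $t0, 2 → $t0=(-126)*2=-252
neg $t1 → $t1=-(-9)=9
add $t0, $t0, 18 → $t0=(-252)+18=-234
halt.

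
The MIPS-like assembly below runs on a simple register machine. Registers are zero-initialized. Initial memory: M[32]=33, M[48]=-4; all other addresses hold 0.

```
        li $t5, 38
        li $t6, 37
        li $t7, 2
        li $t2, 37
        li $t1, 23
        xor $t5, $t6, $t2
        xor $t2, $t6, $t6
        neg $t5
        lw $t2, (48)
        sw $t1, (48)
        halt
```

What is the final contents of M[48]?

$t5=38
$t6=37
$t7=2
$t2=37
$t1=23
$t5=37^37=0
$t2=37^37=0
$t5=-(0)=0
$t2=M[48]=-4
sw $t1, (48) → M[48]=23
halt.

23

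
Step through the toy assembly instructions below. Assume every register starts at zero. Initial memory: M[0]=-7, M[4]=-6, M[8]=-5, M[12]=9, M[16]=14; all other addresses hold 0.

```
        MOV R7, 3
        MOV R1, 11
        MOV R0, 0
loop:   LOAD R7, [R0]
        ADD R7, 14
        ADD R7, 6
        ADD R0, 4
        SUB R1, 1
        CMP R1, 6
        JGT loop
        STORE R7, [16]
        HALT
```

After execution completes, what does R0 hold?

20

MOV R7, 3 → R7=3
MOV R1, 11 → R1=11
MOV R0, 0 → R0=0
LOAD R7, [R0] → R7=M[0]=-7
ADD R7, 14 → R7=(-7)+14=7
ADD R7, 6 → R7=7+6=13
ADD R0, 4 → R0=0+4=4
SUB R1, 1 → R1=11-1=10
CMP R1, 6  (cmp 10,6)
JGT loop: taken
LOAD R7, [R0] → R7=M[4]=-6
ADD R7, 14 → R7=(-6)+14=8
ADD R7, 6 → R7=8+6=14
ADD R0, 4 → R0=4+4=8
SUB R1, 1 → R1=10-1=9
CMP R1, 6  (cmp 9,6)
JGT loop: taken
LOAD R7, [R0] → R7=M[8]=-5
ADD R7, 14 → R7=(-5)+14=9
ADD R7, 6 → R7=9+6=15
ADD R0, 4 → R0=8+4=12
SUB R1, 1 → R1=9-1=8
CMP R1, 6  (cmp 8,6)
JGT loop: taken
LOAD R7, [R0] → R7=M[12]=9
ADD R7, 14 → R7=9+14=23
ADD R7, 6 → R7=23+6=29
ADD R0, 4 → R0=12+4=16
SUB R1, 1 → R1=8-1=7
CMP R1, 6  (cmp 7,6)
JGT loop: taken
LOAD R7, [R0] → R7=M[16]=14
ADD R7, 14 → R7=14+14=28
ADD R7, 6 → R7=28+6=34
ADD R0, 4 → R0=16+4=20
SUB R1, 1 → R1=7-1=6
CMP R1, 6  (cmp 6,6)
JGT loop: not taken
STORE R7, [16] → M[16]=34
halt.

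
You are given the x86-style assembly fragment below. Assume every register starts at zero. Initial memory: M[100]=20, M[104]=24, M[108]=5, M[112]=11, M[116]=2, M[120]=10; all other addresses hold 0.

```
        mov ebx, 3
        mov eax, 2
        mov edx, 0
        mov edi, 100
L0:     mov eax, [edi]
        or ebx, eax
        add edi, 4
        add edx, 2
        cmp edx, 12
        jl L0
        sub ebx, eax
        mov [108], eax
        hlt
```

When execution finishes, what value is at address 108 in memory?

10

mov ebx, 3 → ebx=3
mov eax, 2 → eax=2
mov edx, 0 → edx=0
mov edi, 100 → edi=100
mov eax, [edi] → eax=M[100]=20
or ebx, eax → ebx=3|20=23
add edi, 4 → edi=100+4=104
add edx, 2 → edx=0+2=2
cmp edx, 12  (cmp 2,12)
jl L0: taken
mov eax, [edi] → eax=M[104]=24
or ebx, eax → ebx=23|24=31
add edi, 4 → edi=104+4=108
add edx, 2 → edx=2+2=4
cmp edx, 12  (cmp 4,12)
jl L0: taken
mov eax, [edi] → eax=M[108]=5
or ebx, eax → ebx=31|5=31
add edi, 4 → edi=108+4=112
add edx, 2 → edx=4+2=6
cmp edx, 12  (cmp 6,12)
jl L0: taken
mov eax, [edi] → eax=M[112]=11
or ebx, eax → ebx=31|11=31
add edi, 4 → edi=112+4=116
add edx, 2 → edx=6+2=8
cmp edx, 12  (cmp 8,12)
jl L0: taken
mov eax, [edi] → eax=M[116]=2
or ebx, eax → ebx=31|2=31
add edi, 4 → edi=116+4=120
add edx, 2 → edx=8+2=10
cmp edx, 12  (cmp 10,12)
jl L0: taken
mov eax, [edi] → eax=M[120]=10
or ebx, eax → ebx=31|10=31
add edi, 4 → edi=120+4=124
add edx, 2 → edx=10+2=12
cmp edx, 12  (cmp 12,12)
jl L0: not taken
sub ebx, eax → ebx=31-10=21
mov [108], eax → M[108]=10
halt.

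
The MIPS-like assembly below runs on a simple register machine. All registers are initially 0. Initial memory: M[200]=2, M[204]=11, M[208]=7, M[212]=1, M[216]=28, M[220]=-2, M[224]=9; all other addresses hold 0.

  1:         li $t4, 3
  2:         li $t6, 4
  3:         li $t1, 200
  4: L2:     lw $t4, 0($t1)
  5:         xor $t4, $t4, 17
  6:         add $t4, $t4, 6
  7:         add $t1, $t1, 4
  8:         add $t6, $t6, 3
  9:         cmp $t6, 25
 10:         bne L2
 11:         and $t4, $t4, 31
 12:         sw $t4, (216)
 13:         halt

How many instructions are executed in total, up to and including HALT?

55

after li $t4, 3: $t4=3
after li $t6, 4: $t6=4
after li $t1, 200: $t1=200
after lw $t4, 0($t1): $t4=M[200]=2
after xor $t4, $t4, 17: $t4=2^17=19
after add $t4, $t4, 6: $t4=19+6=25
after add $t1, $t1, 4: $t1=200+4=204
after add $t6, $t6, 3: $t6=4+3=7
cmp $t6, 25  (cmp 7,25)
bne L2: taken
after lw $t4, 0($t1): $t4=M[204]=11
after xor $t4, $t4, 17: $t4=11^17=26
after add $t4, $t4, 6: $t4=26+6=32
after add $t1, $t1, 4: $t1=204+4=208
after add $t6, $t6, 3: $t6=7+3=10
cmp $t6, 25  (cmp 10,25)
bne L2: taken
after lw $t4, 0($t1): $t4=M[208]=7
after xor $t4, $t4, 17: $t4=7^17=22
after add $t4, $t4, 6: $t4=22+6=28
after add $t1, $t1, 4: $t1=208+4=212
after add $t6, $t6, 3: $t6=10+3=13
cmp $t6, 25  (cmp 13,25)
bne L2: taken
after lw $t4, 0($t1): $t4=M[212]=1
after xor $t4, $t4, 17: $t4=1^17=16
after add $t4, $t4, 6: $t4=16+6=22
after add $t1, $t1, 4: $t1=212+4=216
after add $t6, $t6, 3: $t6=13+3=16
cmp $t6, 25  (cmp 16,25)
bne L2: taken
after lw $t4, 0($t1): $t4=M[216]=28
after xor $t4, $t4, 17: $t4=28^17=13
after add $t4, $t4, 6: $t4=13+6=19
after add $t1, $t1, 4: $t1=216+4=220
after add $t6, $t6, 3: $t6=16+3=19
cmp $t6, 25  (cmp 19,25)
bne L2: taken
after lw $t4, 0($t1): $t4=M[220]=-2
after xor $t4, $t4, 17: $t4=(-2)^17=-17
after add $t4, $t4, 6: $t4=(-17)+6=-11
after add $t1, $t1, 4: $t1=220+4=224
after add $t6, $t6, 3: $t6=19+3=22
cmp $t6, 25  (cmp 22,25)
bne L2: taken
after lw $t4, 0($t1): $t4=M[224]=9
after xor $t4, $t4, 17: $t4=9^17=24
after add $t4, $t4, 6: $t4=24+6=30
after add $t1, $t1, 4: $t1=224+4=228
after add $t6, $t6, 3: $t6=22+3=25
cmp $t6, 25  (cmp 25,25)
bne L2: not taken
after and $t4, $t4, 31: $t4=30&31=30
sw $t4, (216) → M[216]=30
halt.
Total executed instructions: 55.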